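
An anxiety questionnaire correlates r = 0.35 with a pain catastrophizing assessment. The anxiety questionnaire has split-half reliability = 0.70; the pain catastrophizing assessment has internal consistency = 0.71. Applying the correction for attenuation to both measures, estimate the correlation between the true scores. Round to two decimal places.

r_true = r_obs / √(r_xx · r_yy) = 0.35 / √(0.70 × 0.71) = 0.35 / √0.4970 = 0.35 / 0.7050 ≈ 0.50.

0.50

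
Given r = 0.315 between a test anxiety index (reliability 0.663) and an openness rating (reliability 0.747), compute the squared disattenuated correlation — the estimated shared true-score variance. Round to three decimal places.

0.200

Disattenuated r = 0.315 / √(0.663 × 0.747) = 0.315 / 0.7037 = 0.4476.
Shared true-score variance = 0.4476² = 0.2003 ≈ 0.200.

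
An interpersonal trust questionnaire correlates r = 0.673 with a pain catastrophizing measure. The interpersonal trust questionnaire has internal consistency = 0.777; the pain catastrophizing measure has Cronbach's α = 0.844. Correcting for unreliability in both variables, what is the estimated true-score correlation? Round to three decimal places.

0.831

r_true = r_obs / √(r_xx · r_yy) = 0.673 / √(0.777 × 0.844) = 0.673 / √0.655788 = 0.673 / 0.8098 ≈ 0.831.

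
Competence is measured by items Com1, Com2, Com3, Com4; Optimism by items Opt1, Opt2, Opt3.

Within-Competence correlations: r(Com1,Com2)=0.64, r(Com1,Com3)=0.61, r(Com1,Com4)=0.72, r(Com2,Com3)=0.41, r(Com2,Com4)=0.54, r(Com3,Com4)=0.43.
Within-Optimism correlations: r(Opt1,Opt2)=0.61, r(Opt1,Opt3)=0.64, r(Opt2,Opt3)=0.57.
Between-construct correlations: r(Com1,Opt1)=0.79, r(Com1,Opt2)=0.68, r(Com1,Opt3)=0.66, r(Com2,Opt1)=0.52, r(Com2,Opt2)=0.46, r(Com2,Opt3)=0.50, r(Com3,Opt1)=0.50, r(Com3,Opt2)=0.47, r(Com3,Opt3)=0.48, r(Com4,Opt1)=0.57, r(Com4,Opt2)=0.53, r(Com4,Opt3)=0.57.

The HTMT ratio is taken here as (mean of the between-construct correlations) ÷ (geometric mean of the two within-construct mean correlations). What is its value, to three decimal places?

0.964

Mean heterotrait r = 6.73/12 = 0.5608.
Mean within-Com = 3.35/6 = 0.5583; mean within-Opt = 1.82/3 = 0.6067.
Geometric mean = √(0.5583 × 0.6067) = 0.5820.
HTMT = 0.5608 / 0.5820 = 0.964.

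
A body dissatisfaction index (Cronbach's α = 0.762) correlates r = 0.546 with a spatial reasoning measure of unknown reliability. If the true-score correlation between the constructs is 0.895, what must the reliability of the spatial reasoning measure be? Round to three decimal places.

r_true = r_obs / √(r_xx · r_yy) ⇒ 0.895 = 0.546 / √(0.762 · r_yy).
√(0.762 · r_yy) = 0.546 / 0.895 = 0.6101; 0.762 · r_yy = 0.3722; r_yy = 0.3722 / 0.762 ≈ 0.488.

0.488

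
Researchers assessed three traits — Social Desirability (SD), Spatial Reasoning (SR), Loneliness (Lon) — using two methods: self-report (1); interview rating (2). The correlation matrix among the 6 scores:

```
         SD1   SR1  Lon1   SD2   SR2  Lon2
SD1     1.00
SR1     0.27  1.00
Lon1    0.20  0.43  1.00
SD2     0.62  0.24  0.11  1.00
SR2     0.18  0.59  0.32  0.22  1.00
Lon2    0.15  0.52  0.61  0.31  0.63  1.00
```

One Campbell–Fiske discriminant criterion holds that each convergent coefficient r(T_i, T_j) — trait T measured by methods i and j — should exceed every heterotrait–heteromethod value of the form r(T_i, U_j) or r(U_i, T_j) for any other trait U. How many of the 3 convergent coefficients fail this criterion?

Convergent coefficients and their comparison sets:
SD (methods 1·2): 0.62 vs {0.18, 0.24, 0.15, 0.11} → pass.
SR (methods 1·2): 0.59 vs {0.24, 0.18, 0.52, 0.32} → pass.
Lon (methods 1·2): 0.61 vs {0.11, 0.15, 0.32, 0.52} → pass.
0 of 3 fail.

0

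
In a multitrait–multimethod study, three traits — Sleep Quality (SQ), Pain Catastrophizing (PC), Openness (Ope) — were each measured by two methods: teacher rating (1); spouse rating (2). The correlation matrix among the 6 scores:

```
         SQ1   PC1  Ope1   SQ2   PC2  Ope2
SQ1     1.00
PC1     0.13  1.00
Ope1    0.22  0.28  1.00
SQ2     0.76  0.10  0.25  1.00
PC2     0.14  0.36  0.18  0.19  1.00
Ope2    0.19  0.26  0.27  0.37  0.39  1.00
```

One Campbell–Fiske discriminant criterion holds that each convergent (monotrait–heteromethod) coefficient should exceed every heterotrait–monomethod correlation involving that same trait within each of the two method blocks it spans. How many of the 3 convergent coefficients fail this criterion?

2

Convergent coefficients and their comparison sets:
SQ (methods 1·2): 0.76 vs {0.13, 0.19, 0.22, 0.37} → pass.
PC (methods 1·2): 0.36 vs {0.13, 0.19, 0.28, 0.39} → fail.
Ope (methods 1·2): 0.27 vs {0.22, 0.37, 0.28, 0.39} → fail.
2 of 3 fail.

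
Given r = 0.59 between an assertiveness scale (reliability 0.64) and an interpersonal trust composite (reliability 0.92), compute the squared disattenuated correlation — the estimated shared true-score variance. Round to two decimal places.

0.59

Disattenuated r = 0.59 / √(0.64 × 0.92) = 0.59 / 0.7673 = 0.7689.
Shared true-score variance = 0.7689² = 0.5912 ≈ 0.59.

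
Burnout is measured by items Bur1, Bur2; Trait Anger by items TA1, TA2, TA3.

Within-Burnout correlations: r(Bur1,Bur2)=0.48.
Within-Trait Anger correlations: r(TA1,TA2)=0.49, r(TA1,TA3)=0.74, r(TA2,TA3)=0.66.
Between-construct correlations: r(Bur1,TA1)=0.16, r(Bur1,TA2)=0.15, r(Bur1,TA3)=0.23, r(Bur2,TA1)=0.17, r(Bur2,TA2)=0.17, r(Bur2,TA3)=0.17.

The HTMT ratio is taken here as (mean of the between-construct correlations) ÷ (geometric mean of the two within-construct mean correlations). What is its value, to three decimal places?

0.318

Between-construct mean = 1.05/6 = 0.1750.
Mean within-Bur = 0.48/1 = 0.4800; mean within-TA = 1.89/3 = 0.6300.
Geometric mean = √(0.4800 × 0.6300) = 0.5499.
HTMT = 0.1750 / 0.5499 = 0.318.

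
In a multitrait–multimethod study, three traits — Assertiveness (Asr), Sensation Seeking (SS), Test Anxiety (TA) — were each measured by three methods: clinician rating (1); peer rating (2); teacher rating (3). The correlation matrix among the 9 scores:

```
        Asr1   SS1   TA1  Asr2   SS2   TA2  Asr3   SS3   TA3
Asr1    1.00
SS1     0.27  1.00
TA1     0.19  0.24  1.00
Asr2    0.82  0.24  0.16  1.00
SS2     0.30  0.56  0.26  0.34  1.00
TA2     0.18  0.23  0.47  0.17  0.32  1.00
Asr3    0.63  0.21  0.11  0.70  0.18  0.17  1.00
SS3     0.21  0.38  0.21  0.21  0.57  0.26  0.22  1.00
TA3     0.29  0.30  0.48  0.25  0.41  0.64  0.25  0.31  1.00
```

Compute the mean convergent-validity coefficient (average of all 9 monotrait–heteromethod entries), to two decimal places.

Convergent values: 0.82, 0.63, 0.70, 0.56, 0.38, 0.57, 0.47, 0.48, 0.64; mean = 5.25/9 = 0.58.

0.58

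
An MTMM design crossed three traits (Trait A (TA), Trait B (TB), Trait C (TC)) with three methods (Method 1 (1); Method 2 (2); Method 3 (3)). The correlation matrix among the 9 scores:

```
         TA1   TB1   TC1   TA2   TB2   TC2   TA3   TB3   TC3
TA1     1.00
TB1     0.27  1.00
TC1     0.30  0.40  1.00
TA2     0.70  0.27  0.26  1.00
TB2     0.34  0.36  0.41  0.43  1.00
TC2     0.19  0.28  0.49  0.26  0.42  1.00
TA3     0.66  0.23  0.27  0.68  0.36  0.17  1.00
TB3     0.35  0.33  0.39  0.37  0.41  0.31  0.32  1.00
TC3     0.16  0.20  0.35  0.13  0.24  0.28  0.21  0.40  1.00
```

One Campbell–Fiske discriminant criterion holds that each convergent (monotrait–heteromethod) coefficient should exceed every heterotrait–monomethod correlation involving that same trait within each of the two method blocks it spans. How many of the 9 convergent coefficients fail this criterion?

Checking each validity diagonal entry against its comparison values:
TA (methods 1·2): 0.70 vs {0.27, 0.43, 0.30, 0.26} → pass.
TA (methods 1·3): 0.66 vs {0.27, 0.32, 0.30, 0.21} → pass.
TA (methods 2·3): 0.68 vs {0.43, 0.32, 0.26, 0.21} → pass.
TB (methods 1·2): 0.36 vs {0.27, 0.43, 0.40, 0.42} → fail.
TB (methods 1·3): 0.33 vs {0.27, 0.32, 0.40, 0.40} → fail.
TB (methods 2·3): 0.41 vs {0.43, 0.32, 0.42, 0.40} → fail.
TC (methods 1·2): 0.49 vs {0.30, 0.26, 0.40, 0.42} → pass.
TC (methods 1·3): 0.35 vs {0.30, 0.21, 0.40, 0.40} → fail.
TC (methods 2·3): 0.28 vs {0.26, 0.21, 0.42, 0.40} → fail.
5 of 9 fail.

5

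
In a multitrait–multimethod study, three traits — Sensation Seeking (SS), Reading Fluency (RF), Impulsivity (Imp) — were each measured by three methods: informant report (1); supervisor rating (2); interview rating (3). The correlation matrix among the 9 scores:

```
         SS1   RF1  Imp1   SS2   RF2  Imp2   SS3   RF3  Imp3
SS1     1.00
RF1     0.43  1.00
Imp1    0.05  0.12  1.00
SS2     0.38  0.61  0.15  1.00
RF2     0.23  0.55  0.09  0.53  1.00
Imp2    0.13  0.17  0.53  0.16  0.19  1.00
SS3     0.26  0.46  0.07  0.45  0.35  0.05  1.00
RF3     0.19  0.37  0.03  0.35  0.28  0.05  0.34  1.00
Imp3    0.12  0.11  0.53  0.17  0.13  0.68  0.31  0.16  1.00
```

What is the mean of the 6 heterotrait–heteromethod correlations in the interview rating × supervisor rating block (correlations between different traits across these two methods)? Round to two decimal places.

HTHM values (method 3 × method 2): 0.35, 0.05, 0.35, 0.05, 0.17, 0.13; mean = 1.10/6 = 0.18.

0.18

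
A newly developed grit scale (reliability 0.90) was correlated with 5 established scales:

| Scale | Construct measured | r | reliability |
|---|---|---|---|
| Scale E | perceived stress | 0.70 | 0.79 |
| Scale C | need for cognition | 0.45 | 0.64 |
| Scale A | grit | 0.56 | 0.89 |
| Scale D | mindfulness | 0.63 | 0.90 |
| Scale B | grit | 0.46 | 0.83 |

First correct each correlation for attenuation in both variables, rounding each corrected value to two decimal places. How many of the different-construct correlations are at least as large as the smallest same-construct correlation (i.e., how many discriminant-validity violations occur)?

3

Disattenuated r (r / √(r_scale · r_new)):
  Scale E (disc): 0.70 / √(0.79·0.90) = 0.83
  Scale C (disc): 0.45 / √(0.64·0.90) = 0.59
  Scale A (conv): 0.56 / √(0.89·0.90) = 0.63
  Scale D (disc): 0.63 / √(0.90·0.90) = 0.70
  Scale B (conv): 0.46 / √(0.83·0.90) = 0.53
Smallest convergent = 0.53. Discriminant values: 0.83, 0.59, 0.70; count ≥ 0.53 → 3.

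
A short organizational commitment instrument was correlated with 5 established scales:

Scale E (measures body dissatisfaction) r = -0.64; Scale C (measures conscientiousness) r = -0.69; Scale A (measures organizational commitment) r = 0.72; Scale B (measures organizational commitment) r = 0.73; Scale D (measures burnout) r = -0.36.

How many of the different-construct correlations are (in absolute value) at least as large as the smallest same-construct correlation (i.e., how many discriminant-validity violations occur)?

0

Convergent (same construct = organizational commitment): Scale A, Scale B.
Smallest convergent = 0.72. Discriminant |r|: 0.64, 0.69, 0.36; count ≥ 0.72 → 0.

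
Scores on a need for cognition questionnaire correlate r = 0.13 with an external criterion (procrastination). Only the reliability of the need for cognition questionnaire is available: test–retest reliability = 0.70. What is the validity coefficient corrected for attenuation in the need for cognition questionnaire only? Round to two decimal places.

Single correction: r_c = r_obs / √r_xx = 0.13 / √0.70 = 0.13 / 0.8367 ≈ 0.16.

0.16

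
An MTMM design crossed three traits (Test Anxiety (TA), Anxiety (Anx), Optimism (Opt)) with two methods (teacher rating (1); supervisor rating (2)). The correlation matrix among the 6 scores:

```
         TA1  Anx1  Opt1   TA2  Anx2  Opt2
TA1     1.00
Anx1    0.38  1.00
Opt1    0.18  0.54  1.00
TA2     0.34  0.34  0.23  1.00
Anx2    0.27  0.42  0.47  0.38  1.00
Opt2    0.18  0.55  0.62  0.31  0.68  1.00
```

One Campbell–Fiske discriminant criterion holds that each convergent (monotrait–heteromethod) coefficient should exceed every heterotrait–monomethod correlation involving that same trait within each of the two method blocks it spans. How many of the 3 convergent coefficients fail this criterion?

Checking each validity diagonal entry against its comparison values:
TA (methods 1·2): 0.34 vs {0.38, 0.38, 0.18, 0.31} → fail.
Anx (methods 1·2): 0.42 vs {0.38, 0.38, 0.54, 0.68} → fail.
Opt (methods 1·2): 0.62 vs {0.18, 0.31, 0.54, 0.68} → fail.
3 of 3 fail.

3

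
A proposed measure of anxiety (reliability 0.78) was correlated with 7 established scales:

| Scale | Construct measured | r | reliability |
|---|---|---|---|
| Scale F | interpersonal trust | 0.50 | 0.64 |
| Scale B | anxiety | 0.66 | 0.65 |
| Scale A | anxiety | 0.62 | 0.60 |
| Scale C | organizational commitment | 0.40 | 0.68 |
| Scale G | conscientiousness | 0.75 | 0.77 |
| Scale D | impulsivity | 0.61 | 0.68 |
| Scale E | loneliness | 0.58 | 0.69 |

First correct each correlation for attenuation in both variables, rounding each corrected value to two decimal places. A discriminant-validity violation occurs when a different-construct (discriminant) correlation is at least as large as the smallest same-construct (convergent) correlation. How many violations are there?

1

Disattenuated r (r / √(r_scale · r_new)):
  Scale F (disc): 0.50 / √(0.64·0.78) = 0.71
  Scale B (conv): 0.66 / √(0.65·0.78) = 0.93
  Scale A (conv): 0.62 / √(0.60·0.78) = 0.91
  Scale C (disc): 0.40 / √(0.68·0.78) = 0.55
  Scale G (disc): 0.75 / √(0.77·0.78) = 0.97
  Scale D (disc): 0.61 / √(0.68·0.78) = 0.84
  Scale E (disc): 0.58 / √(0.69·0.78) = 0.79
Smallest convergent = 0.91. Discriminant values: 0.71, 0.55, 0.97, 0.84, 0.79; count ≥ 0.91 → 1.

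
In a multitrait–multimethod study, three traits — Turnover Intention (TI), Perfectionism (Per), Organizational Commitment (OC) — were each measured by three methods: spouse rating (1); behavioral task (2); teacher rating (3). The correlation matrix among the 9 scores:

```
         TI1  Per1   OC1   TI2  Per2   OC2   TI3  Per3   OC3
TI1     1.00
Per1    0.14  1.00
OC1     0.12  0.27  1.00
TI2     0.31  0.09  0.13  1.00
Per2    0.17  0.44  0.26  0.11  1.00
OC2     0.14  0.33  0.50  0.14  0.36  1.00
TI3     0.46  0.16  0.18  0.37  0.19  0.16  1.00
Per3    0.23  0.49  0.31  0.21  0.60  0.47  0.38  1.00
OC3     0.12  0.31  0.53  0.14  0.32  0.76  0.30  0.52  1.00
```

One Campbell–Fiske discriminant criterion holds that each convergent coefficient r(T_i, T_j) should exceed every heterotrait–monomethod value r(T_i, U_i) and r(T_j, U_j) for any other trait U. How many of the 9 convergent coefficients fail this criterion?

2

Checking each validity diagonal entry against its comparison values:
TI (methods 1·2): 0.31 vs {0.14, 0.11, 0.12, 0.14} → pass.
TI (methods 1·3): 0.46 vs {0.14, 0.38, 0.12, 0.30} → pass.
TI (methods 2·3): 0.37 vs {0.11, 0.38, 0.14, 0.30} → fail.
Per (methods 1·2): 0.44 vs {0.14, 0.11, 0.27, 0.36} → pass.
Per (methods 1·3): 0.49 vs {0.14, 0.38, 0.27, 0.52} → fail.
Per (methods 2·3): 0.60 vs {0.11, 0.38, 0.36, 0.52} → pass.
OC (methods 1·2): 0.50 vs {0.12, 0.14, 0.27, 0.36} → pass.
OC (methods 1·3): 0.53 vs {0.12, 0.30, 0.27, 0.52} → pass.
OC (methods 2·3): 0.76 vs {0.14, 0.30, 0.36, 0.52} → pass.
2 of 9 fail.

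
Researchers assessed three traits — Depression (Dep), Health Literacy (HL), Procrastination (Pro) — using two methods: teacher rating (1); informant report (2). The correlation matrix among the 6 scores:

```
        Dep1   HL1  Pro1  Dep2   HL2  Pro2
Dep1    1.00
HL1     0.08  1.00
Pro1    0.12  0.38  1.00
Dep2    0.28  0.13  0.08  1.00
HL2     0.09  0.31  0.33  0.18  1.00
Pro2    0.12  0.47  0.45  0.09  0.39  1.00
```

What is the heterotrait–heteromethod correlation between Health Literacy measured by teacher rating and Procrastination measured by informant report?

0.47

Different traits and methods: r(HL1, Pro2) = 0.47.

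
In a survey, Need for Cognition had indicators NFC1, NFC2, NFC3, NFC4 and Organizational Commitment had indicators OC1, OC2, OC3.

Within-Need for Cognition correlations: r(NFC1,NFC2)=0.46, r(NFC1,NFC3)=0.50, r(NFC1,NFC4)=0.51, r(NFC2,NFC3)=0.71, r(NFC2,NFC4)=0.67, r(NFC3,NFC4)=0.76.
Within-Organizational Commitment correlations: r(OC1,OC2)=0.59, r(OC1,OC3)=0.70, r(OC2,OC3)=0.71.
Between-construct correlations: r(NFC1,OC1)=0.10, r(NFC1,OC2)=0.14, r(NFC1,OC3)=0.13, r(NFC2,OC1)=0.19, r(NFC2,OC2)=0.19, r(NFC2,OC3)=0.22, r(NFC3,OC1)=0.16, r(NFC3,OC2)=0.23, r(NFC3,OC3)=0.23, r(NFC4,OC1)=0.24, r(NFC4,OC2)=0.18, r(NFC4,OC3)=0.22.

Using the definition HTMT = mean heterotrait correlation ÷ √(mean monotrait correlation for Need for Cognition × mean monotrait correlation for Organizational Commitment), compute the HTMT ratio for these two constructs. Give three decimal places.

Mean between = 2.23/12 = 0.1858.
Mean within-NFC = 3.61/6 = 0.6017; mean within-OC = 2.00/3 = 0.6667.
Geometric mean = √(0.6017 × 0.6667) = 0.6334.
HTMT = 0.1858 / 0.6334 = 0.293.

0.293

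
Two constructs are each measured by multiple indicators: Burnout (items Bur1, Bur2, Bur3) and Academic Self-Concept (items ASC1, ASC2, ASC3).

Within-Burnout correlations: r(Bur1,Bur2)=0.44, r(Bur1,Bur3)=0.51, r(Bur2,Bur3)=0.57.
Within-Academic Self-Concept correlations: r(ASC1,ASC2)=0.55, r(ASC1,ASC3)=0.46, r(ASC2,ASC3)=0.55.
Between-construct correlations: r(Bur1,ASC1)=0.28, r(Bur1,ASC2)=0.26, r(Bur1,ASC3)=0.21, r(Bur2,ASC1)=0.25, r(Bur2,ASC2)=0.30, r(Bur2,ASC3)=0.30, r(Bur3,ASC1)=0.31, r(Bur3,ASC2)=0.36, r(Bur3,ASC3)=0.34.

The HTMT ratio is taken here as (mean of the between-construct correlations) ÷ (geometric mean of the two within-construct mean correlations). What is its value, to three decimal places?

0.565

Mean between = 2.61/9 = 0.2900.
Mean within-Bur = 1.52/3 = 0.5067; mean within-ASC = 1.56/3 = 0.5200.
Geometric mean = √(0.5067 × 0.5200) = 0.5133.
HTMT = 0.2900 / 0.5133 = 0.565.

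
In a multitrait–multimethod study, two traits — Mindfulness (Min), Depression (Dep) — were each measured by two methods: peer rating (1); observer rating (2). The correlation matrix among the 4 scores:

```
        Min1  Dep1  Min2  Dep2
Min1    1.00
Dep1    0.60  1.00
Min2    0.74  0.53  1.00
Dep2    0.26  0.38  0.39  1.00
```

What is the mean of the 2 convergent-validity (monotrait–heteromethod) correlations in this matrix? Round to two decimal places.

Convergent values: 0.74, 0.38; mean = 1.12/2 = 0.56.

0.56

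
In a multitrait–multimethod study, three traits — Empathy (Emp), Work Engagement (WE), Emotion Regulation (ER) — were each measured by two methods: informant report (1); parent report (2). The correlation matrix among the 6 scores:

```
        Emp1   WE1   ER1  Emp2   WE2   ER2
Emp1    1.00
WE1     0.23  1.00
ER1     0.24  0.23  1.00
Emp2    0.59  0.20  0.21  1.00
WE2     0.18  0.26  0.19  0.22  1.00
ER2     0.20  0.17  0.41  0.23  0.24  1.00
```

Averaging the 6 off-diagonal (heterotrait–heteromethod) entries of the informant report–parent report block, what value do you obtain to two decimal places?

HTHM values (method 1 × method 2): 0.18, 0.20, 0.20, 0.17, 0.21, 0.19; mean = 1.15/6 = 0.19.

0.19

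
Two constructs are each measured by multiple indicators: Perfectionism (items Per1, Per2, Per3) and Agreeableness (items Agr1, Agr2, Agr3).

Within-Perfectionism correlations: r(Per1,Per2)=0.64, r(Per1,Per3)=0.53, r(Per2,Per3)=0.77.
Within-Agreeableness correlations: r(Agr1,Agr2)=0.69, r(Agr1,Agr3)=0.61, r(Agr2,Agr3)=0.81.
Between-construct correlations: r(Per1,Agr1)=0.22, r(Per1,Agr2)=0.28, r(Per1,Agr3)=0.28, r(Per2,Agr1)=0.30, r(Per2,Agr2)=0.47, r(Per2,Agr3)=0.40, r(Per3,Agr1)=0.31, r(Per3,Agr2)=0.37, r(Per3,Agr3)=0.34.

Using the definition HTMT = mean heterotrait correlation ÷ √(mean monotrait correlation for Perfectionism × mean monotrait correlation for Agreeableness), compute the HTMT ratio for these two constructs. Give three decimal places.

0.489

Mean heterotrait r = 2.97/9 = 0.3300.
Mean within-Per = 1.94/3 = 0.6467; mean within-Agr = 2.11/3 = 0.7033.
Geometric mean = √(0.6467 × 0.7033) = 0.6744.
HTMT = 0.3300 / 0.6744 = 0.489.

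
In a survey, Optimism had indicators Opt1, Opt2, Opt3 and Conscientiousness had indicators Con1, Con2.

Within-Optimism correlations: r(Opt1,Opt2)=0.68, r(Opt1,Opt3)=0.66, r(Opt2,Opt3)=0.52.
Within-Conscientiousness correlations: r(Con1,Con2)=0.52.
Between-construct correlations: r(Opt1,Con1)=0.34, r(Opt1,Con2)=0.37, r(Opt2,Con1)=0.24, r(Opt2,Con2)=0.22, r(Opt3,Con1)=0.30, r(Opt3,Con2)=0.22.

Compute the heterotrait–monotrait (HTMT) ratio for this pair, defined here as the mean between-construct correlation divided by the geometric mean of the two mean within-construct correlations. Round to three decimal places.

Between-construct mean = 1.69/6 = 0.2817.
Mean within-Opt = 1.86/3 = 0.6200; mean within-Con = 0.52/1 = 0.5200.
Geometric mean = √(0.6200 × 0.5200) = 0.5678.
HTMT = 0.2817 / 0.5678 = 0.496.

0.496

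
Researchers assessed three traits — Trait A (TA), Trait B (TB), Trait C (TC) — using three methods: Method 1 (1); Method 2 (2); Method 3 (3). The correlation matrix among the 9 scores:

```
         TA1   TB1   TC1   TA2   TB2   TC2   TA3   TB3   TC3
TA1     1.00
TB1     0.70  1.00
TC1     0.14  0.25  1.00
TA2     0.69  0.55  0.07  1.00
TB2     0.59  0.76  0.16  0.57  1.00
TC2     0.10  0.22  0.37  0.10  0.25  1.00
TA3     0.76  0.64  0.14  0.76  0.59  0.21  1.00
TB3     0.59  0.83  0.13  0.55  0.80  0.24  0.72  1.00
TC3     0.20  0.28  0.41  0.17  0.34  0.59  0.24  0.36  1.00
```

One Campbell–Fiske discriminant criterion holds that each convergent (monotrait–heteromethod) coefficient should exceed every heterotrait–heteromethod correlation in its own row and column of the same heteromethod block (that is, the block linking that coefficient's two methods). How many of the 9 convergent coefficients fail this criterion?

Convergent coefficients and their comparison sets:
TA (methods 1·2): 0.69 vs {0.59, 0.55, 0.10, 0.07} → pass.
TA (methods 1·3): 0.76 vs {0.59, 0.64, 0.20, 0.14} → pass.
TA (methods 2·3): 0.76 vs {0.55, 0.59, 0.17, 0.21} → pass.
TB (methods 1·2): 0.76 vs {0.55, 0.59, 0.22, 0.16} → pass.
TB (methods 1·3): 0.83 vs {0.64, 0.59, 0.28, 0.13} → pass.
TB (methods 2·3): 0.80 vs {0.59, 0.55, 0.34, 0.24} → pass.
TC (methods 1·2): 0.37 vs {0.07, 0.10, 0.16, 0.22} → pass.
TC (methods 1·3): 0.41 vs {0.14, 0.20, 0.13, 0.28} → pass.
TC (methods 2·3): 0.59 vs {0.21, 0.17, 0.24, 0.34} → pass.
0 of 9 fail.

0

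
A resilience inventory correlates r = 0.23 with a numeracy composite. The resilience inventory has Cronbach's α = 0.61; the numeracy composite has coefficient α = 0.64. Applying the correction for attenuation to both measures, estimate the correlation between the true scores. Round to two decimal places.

r_true = r_obs / √(r_xx · r_yy) = 0.23 / √(0.61 × 0.64) = 0.23 / √0.3904 = 0.23 / 0.6248 ≈ 0.37.

0.37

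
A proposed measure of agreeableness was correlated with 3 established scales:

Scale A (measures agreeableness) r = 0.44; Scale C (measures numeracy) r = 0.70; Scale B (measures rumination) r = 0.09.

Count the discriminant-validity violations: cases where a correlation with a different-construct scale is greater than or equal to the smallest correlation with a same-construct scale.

Convergent (same construct = agreeableness): Scale A.
Smallest convergent = 0.44. Discriminant values: 0.70, 0.09; count ≥ 0.44 → 1.

1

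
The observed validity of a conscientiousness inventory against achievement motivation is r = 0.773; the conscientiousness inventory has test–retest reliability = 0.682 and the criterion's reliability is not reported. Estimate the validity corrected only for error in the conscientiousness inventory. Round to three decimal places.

0.936

Single correction: r_c = r_obs / √r_xx = 0.773 / √0.682 = 0.773 / 0.8258 ≈ 0.936.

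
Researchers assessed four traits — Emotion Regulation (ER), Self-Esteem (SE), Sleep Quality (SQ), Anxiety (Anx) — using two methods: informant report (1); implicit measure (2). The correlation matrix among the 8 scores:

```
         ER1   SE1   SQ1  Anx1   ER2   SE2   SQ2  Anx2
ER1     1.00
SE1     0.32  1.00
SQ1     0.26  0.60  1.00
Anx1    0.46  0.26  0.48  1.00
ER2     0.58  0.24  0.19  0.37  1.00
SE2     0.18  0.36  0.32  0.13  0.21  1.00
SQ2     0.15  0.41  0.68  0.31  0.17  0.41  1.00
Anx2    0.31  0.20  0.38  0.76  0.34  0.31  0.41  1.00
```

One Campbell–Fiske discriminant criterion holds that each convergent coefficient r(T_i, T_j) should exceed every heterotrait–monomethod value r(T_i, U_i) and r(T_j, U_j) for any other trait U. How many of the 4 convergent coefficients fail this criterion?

1

Convergent coefficients and their comparison sets:
ER (methods 1·2): 0.58 vs {0.32, 0.21, 0.26, 0.17, 0.46, 0.34} → pass.
SE (methods 1·2): 0.36 vs {0.32, 0.21, 0.60, 0.41, 0.26, 0.31} → fail.
SQ (methods 1·2): 0.68 vs {0.26, 0.17, 0.60, 0.41, 0.48, 0.41} → pass.
Anx (methods 1·2): 0.76 vs {0.46, 0.34, 0.26, 0.31, 0.48, 0.41} → pass.
1 of 4 fail.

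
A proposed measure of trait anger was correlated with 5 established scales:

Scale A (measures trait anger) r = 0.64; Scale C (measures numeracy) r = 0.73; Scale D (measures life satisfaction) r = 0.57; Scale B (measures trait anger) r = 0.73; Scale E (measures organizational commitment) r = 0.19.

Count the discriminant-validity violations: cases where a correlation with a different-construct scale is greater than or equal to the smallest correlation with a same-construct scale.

1

Convergent (same construct = trait anger): Scale A, Scale B.
Smallest convergent = 0.64. Discriminant values: 0.73, 0.57, 0.19; count ≥ 0.64 → 1.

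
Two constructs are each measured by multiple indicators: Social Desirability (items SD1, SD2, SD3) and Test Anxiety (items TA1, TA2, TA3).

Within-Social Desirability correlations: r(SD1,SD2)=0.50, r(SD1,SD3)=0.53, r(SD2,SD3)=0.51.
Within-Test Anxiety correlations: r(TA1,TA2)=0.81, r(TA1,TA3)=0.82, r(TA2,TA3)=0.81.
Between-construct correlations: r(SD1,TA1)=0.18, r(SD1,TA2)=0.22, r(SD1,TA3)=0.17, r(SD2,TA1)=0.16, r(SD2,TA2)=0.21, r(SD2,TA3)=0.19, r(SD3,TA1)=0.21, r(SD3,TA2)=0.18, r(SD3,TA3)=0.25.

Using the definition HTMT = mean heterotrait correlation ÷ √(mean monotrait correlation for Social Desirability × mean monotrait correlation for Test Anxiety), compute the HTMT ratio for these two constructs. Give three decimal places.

0.304

Mean heterotrait r = 1.77/9 = 0.1967.
Mean within-SD = 1.54/3 = 0.5133; mean within-TA = 2.44/3 = 0.8133.
Geometric mean = √(0.5133 × 0.8133) = 0.6461.
HTMT = 0.1967 / 0.6461 = 0.304.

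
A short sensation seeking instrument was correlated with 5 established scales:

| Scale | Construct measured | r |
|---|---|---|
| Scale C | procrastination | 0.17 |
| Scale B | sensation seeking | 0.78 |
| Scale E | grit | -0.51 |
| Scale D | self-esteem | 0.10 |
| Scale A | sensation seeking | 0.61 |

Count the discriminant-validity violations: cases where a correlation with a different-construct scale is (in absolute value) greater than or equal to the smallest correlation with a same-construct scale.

0

Convergent (same construct = sensation seeking): Scale B, Scale A.
Smallest convergent = 0.61. Discriminant |r|: 0.17, 0.51, 0.10; count ≥ 0.61 → 0.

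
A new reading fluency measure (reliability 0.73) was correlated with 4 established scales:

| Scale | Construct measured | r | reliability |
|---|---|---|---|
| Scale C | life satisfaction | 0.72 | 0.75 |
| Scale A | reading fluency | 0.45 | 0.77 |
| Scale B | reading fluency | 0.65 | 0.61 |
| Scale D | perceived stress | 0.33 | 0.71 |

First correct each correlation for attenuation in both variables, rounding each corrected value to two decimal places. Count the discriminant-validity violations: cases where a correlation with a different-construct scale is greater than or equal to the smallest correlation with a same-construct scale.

Disattenuated r (r / √(r_scale · r_new)):
  Scale C (disc): 0.72 / √(0.75·0.73) = 0.97
  Scale A (conv): 0.45 / √(0.77·0.73) = 0.60
  Scale B (conv): 0.65 / √(0.61·0.73) = 0.97
  Scale D (disc): 0.33 / √(0.71·0.73) = 0.46
Smallest convergent = 0.60. Discriminant values: 0.97, 0.46; count ≥ 0.60 → 1.

1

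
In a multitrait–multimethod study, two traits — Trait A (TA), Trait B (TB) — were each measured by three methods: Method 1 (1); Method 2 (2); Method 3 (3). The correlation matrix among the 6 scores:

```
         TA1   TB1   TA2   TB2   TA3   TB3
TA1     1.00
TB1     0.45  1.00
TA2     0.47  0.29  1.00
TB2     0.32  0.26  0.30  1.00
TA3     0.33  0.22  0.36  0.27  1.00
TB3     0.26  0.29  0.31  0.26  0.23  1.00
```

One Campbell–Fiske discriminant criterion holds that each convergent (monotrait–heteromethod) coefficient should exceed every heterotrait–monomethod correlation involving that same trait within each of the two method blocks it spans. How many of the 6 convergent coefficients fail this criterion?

Checking each validity diagonal entry against its comparison values:
TA (methods 1·2): 0.47 vs {0.45, 0.30} → pass.
TA (methods 1·3): 0.33 vs {0.45, 0.23} → fail.
TA (methods 2·3): 0.36 vs {0.30, 0.23} → pass.
TB (methods 1·2): 0.26 vs {0.45, 0.30} → fail.
TB (methods 1·3): 0.29 vs {0.45, 0.23} → fail.
TB (methods 2·3): 0.26 vs {0.30, 0.23} → fail.
4 of 6 fail.

4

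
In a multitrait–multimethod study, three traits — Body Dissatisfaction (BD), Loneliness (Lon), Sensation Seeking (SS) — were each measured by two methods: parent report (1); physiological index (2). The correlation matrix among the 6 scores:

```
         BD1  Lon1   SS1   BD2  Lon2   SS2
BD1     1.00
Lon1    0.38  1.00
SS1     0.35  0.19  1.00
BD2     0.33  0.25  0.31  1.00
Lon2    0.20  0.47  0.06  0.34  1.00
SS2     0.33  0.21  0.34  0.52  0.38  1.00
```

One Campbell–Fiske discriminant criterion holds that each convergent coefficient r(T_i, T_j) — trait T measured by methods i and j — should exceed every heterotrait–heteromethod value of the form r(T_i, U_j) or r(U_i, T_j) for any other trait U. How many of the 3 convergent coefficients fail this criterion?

Convergent coefficients and their comparison sets:
BD (methods 1·2): 0.33 vs {0.20, 0.25, 0.33, 0.31} → fail.
Lon (methods 1·2): 0.47 vs {0.25, 0.20, 0.21, 0.06} → pass.
SS (methods 1·2): 0.34 vs {0.31, 0.33, 0.06, 0.21} → pass.
1 of 3 fail.

1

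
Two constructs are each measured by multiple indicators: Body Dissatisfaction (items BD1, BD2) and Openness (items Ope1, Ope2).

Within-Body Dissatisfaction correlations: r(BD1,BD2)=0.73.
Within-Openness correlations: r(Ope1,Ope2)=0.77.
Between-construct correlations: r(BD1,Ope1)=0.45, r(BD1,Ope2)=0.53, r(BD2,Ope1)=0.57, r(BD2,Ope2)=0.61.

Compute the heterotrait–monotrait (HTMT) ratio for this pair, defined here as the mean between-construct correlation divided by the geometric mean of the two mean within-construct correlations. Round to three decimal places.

Mean between = 2.16/4 = 0.5400.
Mean within-BD = 0.73/1 = 0.7300; mean within-Ope = 0.77/1 = 0.7700.
Geometric mean = √(0.7300 × 0.7700) = 0.7497.
HTMT = 0.5400 / 0.7497 = 0.720.

0.720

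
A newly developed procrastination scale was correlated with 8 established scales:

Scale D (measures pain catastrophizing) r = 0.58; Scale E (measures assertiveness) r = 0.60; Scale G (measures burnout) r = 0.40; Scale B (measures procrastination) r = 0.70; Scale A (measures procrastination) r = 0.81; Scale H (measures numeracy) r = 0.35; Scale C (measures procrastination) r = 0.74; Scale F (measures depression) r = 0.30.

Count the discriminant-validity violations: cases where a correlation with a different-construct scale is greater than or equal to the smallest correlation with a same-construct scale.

0

Convergent (same construct = procrastination): Scale B, Scale A, Scale C.
Smallest convergent = 0.70. Discriminant values: 0.58, 0.60, 0.40, 0.35, 0.30; count ≥ 0.70 → 0.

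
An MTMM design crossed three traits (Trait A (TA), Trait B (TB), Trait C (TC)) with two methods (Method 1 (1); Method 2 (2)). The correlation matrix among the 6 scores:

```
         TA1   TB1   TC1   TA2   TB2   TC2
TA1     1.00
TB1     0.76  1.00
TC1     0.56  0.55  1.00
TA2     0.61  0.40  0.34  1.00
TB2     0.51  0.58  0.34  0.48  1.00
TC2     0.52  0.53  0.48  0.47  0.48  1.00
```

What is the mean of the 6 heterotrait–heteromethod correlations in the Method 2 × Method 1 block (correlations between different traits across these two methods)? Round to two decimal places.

0.44

HTHM values (method 2 × method 1): 0.40, 0.34, 0.51, 0.34, 0.52, 0.53; mean = 2.64/6 = 0.44.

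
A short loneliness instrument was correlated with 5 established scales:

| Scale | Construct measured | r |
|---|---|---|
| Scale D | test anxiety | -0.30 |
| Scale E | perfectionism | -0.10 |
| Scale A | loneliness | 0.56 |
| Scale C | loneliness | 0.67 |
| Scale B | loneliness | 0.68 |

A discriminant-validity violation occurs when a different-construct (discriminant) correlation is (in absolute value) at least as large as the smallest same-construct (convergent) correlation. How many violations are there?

Convergent (same construct = loneliness): Scale A, Scale C, Scale B.
Smallest convergent = 0.56. Discriminant |r|: 0.30, 0.10; count ≥ 0.56 → 0.

0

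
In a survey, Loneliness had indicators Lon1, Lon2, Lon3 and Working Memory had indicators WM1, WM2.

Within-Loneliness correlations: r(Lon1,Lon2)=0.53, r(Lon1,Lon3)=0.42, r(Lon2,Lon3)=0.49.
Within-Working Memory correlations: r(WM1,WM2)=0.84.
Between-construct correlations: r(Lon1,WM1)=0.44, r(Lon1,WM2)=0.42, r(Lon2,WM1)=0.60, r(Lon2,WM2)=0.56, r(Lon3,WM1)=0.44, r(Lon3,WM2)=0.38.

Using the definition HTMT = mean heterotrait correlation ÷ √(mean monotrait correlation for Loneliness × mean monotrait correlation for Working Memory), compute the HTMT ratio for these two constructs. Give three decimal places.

Mean heterotrait r = 2.84/6 = 0.4733.
Mean within-Lon = 1.44/3 = 0.4800; mean within-WM = 0.84/1 = 0.8400.
Geometric mean = √(0.4800 × 0.8400) = 0.6350.
HTMT = 0.4733 / 0.6350 = 0.745.

0.745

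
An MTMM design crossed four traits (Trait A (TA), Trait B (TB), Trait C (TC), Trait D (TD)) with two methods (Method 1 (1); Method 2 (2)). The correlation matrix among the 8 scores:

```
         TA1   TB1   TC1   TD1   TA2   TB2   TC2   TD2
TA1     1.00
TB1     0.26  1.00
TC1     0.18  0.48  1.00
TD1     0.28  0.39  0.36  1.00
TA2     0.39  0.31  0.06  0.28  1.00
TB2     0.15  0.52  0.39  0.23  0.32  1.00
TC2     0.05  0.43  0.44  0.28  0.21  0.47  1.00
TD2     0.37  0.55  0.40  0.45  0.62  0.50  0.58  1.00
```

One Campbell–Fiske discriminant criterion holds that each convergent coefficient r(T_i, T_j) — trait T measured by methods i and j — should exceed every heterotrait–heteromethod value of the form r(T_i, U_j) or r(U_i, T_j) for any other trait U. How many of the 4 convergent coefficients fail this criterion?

Each convergent coefficient versus the relevant comparison correlations:
TA (methods 1·2): 0.39 vs {0.15, 0.31, 0.05, 0.06, 0.37, 0.28} → pass.
TB (methods 1·2): 0.52 vs {0.31, 0.15, 0.43, 0.39, 0.55, 0.23} → fail.
TC (methods 1·2): 0.44 vs {0.06, 0.05, 0.39, 0.43, 0.40, 0.28} → pass.
TD (methods 1·2): 0.45 vs {0.28, 0.37, 0.23, 0.55, 0.28, 0.40} → fail.
2 of 4 fail.

2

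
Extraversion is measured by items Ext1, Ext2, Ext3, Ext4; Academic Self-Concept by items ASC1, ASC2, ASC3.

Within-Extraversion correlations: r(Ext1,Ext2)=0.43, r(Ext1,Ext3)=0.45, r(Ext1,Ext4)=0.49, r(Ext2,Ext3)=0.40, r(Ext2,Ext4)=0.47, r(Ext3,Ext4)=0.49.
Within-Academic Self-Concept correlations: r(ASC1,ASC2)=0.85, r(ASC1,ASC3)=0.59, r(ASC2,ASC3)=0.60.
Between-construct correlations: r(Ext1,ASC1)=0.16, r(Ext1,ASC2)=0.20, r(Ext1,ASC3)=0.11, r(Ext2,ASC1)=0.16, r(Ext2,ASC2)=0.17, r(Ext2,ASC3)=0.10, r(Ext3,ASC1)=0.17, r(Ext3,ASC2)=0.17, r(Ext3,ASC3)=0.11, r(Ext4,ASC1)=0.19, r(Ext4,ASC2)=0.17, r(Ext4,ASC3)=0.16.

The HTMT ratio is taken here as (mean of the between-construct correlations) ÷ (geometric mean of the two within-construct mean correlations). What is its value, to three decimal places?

Mean between = 1.87/12 = 0.1558.
Mean within-Ext = 2.73/6 = 0.4550; mean within-ASC = 2.04/3 = 0.6800.
Geometric mean = √(0.4550 × 0.6800) = 0.5562.
HTMT = 0.1558 / 0.5562 = 0.280.

0.280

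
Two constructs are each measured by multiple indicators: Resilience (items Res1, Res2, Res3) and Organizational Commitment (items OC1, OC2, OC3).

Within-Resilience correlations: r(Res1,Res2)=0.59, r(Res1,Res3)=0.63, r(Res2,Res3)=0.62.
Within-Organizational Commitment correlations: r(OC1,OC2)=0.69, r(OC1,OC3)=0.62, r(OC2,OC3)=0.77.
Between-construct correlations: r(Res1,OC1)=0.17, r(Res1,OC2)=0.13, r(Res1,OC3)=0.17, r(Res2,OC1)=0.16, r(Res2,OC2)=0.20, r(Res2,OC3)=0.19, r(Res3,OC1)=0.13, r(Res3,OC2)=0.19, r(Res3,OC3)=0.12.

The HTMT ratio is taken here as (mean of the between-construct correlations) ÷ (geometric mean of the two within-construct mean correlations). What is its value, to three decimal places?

Between-construct mean = 1.46/9 = 0.1622.
Mean within-Res = 1.84/3 = 0.6133; mean within-OC = 2.08/3 = 0.6933.
Geometric mean = √(0.6133 × 0.6933) = 0.6521.
HTMT = 0.1622 / 0.6521 = 0.249.

0.249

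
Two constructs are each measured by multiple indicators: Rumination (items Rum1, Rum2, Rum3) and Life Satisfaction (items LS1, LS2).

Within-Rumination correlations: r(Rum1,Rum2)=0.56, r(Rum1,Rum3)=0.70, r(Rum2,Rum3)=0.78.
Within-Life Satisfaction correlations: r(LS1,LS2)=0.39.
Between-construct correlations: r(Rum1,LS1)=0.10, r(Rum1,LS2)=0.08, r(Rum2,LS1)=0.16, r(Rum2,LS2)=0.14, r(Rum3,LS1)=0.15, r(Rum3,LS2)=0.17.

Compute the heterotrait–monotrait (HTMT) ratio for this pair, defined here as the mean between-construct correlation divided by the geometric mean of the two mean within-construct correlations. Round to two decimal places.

Mean heterotrait r = 0.80/6 = 0.1333.
Mean within-Rum = 2.04/3 = 0.6800; mean within-LS = 0.39/1 = 0.3900.
Geometric mean = √(0.6800 × 0.3900) = 0.5150.
HTMT = 0.1333 / 0.5150 = 0.26.

0.26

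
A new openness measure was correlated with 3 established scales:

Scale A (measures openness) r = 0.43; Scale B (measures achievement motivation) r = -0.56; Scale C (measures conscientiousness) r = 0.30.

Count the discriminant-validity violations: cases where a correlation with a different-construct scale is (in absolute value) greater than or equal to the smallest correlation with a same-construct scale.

Convergent (same construct = openness): Scale A.
Smallest convergent = 0.43. Discriminant |r|: 0.56, 0.30; count ≥ 0.43 → 1.

1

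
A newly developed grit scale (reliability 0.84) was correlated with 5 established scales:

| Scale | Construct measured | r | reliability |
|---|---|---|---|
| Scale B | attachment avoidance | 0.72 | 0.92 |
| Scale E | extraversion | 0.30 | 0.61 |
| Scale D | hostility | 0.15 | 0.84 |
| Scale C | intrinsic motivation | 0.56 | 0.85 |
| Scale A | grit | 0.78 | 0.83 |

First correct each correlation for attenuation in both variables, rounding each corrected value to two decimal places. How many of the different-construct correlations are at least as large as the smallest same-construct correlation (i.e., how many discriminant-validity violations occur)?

Disattenuated r (r / √(r_scale · r_new)):
  Scale B (disc): 0.72 / √(0.92·0.84) = 0.82
  Scale E (disc): 0.30 / √(0.61·0.84) = 0.42
  Scale D (disc): 0.15 / √(0.84·0.84) = 0.18
  Scale C (disc): 0.56 / √(0.85·0.84) = 0.66
  Scale A (conv): 0.78 / √(0.83·0.84) = 0.93
Smallest convergent = 0.93. Discriminant values: 0.82, 0.42, 0.18, 0.66; count ≥ 0.93 → 0.

0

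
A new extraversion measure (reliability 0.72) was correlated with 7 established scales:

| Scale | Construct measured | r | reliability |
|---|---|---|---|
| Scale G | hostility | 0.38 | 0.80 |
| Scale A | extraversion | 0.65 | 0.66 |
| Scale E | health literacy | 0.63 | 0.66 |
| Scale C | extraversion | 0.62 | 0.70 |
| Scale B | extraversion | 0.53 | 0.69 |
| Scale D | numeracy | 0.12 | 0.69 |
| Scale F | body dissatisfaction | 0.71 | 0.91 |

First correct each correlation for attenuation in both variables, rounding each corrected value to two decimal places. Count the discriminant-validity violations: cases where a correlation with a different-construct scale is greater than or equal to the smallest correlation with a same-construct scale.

Disattenuated r (r / √(r_scale · r_new)):
  Scale G (disc): 0.38 / √(0.80·0.72) = 0.50
  Scale A (conv): 0.65 / √(0.66·0.72) = 0.94
  Scale E (disc): 0.63 / √(0.66·0.72) = 0.91
  Scale C (conv): 0.62 / √(0.70·0.72) = 0.87
  Scale B (conv): 0.53 / √(0.69·0.72) = 0.75
  Scale D (disc): 0.12 / √(0.69·0.72) = 0.17
  Scale F (disc): 0.71 / √(0.91·0.72) = 0.88
Smallest convergent = 0.75. Discriminant values: 0.50, 0.91, 0.17, 0.88; count ≥ 0.75 → 2.

2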